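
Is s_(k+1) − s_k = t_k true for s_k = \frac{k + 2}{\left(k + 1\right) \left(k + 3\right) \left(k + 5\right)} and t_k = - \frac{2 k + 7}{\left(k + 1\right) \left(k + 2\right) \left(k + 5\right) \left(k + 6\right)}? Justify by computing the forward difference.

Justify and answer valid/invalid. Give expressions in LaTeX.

Invalid: residual \frac{3 \left(k^{2} + 7 k + 11\right)}{k^{6} + 21 k^{5} + 175 k^{4} + 735 k^{3} + 1624 k^{2} + 1764 k + 720} ≠ 0.

s_(k+1) = (k + 3)/((k + 2)*(k + 4)*(k + 6))
s_(k+1) − s_k = ((k + 1)*(k + 3)**2*(k + 5) - (k + 2)**2*(k + 4)*(k + 6))/((k + 1)*(k + 2)*(k + 3)*(k + 4)*(k + 5)*(k + 6))
(s_(k+1) − s_k) − t_k = 3*(k**2 + 7*k + 11)/(k**6 + 21*k**5 + 175*k**4 + 735*k**3 + 1624*k**2 + 1764*k + 720)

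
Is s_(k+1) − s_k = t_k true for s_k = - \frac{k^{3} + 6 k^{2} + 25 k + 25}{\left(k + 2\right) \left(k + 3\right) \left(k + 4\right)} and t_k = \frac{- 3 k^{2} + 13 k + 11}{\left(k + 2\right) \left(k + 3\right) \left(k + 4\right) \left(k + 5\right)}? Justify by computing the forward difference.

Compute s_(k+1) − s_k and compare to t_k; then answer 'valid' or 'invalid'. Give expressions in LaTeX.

valid (s_(k+1) − s_k reduces to t_k)

s_(k+1) = (-25*k - (k + 1)**3 - 6*(k + 1)**2 - 50)/((k + 3)*(k + 4)*(k + 5))
s_(k+1) − s_k = (-3*k**2 + 13*k + 11)/(k**4 + 14*k**3 + 71*k**2 + 154*k + 120)
(s_(k+1) − s_k) − t_k = 0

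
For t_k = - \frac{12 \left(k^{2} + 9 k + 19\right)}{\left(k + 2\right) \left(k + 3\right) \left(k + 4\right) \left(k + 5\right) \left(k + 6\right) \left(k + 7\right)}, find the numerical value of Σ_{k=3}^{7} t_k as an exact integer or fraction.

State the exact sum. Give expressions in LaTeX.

Σ = -13/1260

r(k) = (k + 2)*(9*k + (k + 1)**2 + 28)/((k + 8)*(k**2 + 9*k + 19)) after simplifying.
A = k + 2, B = k + 8, C = k**2 + 9*k + 19.
Set up (k + 2)·f(k+1) − (k + 7)·f(k) − (k**2 + 9*k + 19) = 0.
d = 5 from the (1,1,2) case.
A polynomial solution: f(k) = k*(k + 3)*(k + 5)*(k**2 + 12*k + 44)/144.
Then R = B(k−1)f/C = k*(k + 3)*(k + 5)*(k + 7)*(k**2 + 12*k + 44)/(144*(k**2 + 9*k + 19)), so s_k = R(k)·t_k = k*(-k**2 - 12*k - 44)/(12*(k**3 + 12*k**2 + 44*k + 48)).
Δs = 12*(-k**2 - 9*k - 19)/(k**6 + 27*k**5 + 295*k**4 + 1665*k**3 + 5104*k**2 + 8028*k + 5040), as required.
Sum = s_(8) − s_(3); s_(8) = -17/210, s_(3) = -89/1260 ⇒ -13/1260.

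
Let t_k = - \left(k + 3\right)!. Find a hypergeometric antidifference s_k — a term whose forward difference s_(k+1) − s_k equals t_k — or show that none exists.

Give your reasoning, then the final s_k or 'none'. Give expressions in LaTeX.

Compute t_(k+1)/t_k: get k + 4.
A = k + 4, B = 1, C = 1.
Solve (k + 4)·f(k+1) − (1)·f(k) = 1.
d = -1 from the (1,0,0) case.
Negative degree bound (-1): no f exists, t_k not Gosper-summable.

none (Gosper's algorithm certifies no s_k)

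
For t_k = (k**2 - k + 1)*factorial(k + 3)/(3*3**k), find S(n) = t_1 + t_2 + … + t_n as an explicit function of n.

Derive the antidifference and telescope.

Compute t_(k+1)/t_k: get -(k + 4)*(k - (k + 1)**2)/(3*k**2 - 3*k + 3).
A = k/3 + 4/3, B = 1, C = k**2 - k + 1.
Need (k/3 + 4/3)·f(k+1) − (1)·f(k) = k**2 - k + 1.
From deg A=1, deg B=0, deg C=2: d=1.
Match coefficients ⇒ f(k) = 3*(k - 3).
Then R = B(k−1)f/C = 3*(k - 3)/(k**2 - k + 1), so s_k = R(k)·t_k = (k - 3)*factorial(k + 3)/3**k.
Δs = (k**2 - k + 1)*factorial(k + 3)/(3*3**k), as required.
Σ_(k=1)^n t_k = s_(n+1) − s_(1) = (3**(-n - 1)*(n - 2)*factorial(n + 4)) − (-16), i.e. 16 + n*factorial(n + 4)/(3*3**n) - 2*factorial(n + 4)/(3*3**n).

S(n) = 16 + n*factorial(n + 4)/(3*3**n) - 2*factorial(n + 4)/(3*3**n)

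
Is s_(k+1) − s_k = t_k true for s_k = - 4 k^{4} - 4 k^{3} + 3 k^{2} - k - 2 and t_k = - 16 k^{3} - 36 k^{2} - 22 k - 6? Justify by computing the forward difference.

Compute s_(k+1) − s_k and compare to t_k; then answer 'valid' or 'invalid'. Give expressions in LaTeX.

s_(k+1) = -4*k**4 - 20*k**3 - 33*k**2 - 23*k - 8
s_(k+1) − s_k = -16*k**3 - 36*k**2 - 22*k - 6
(s_(k+1) − s_k) − t_k = 0

valid; difference matches t_k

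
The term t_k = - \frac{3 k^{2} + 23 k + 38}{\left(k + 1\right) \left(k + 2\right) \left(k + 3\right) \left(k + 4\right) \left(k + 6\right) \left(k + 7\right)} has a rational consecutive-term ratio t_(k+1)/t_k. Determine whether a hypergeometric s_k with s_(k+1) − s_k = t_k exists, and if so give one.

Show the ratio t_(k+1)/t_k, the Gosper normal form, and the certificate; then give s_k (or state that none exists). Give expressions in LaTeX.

s_k = \frac{k \left(- k^{2} - 10 k - 27\right)}{18 \left(k^{3} + 10 k^{2} + 27 k + 18\right)}

The ratio is (k + 1)*(k + 6)*(23*k + 3*(k + 1)**2 + 61)/((k + 5)*(k + 8)*(3*k**2 + 23*k + 38)).
A = k + 1, B = k + 8, C = k**3 + 38*k**2/3 + 51*k + 190/3.
Key eq: (k + 1)·f(k+1) = (k + 7)·f(k) + (k**3 + 38*k**2/3 + 51*k + 190/3).
Degrees (1,1,3) ⇒ d ≤ 6.
Solve for f: f(k) = k*(k + 2)*(k + 4)*(k + 5)*(k**2 + 10*k + 27)/54 (degree 6 ≤ 6).
R(k) = B(k−1)·f(k)/C(k) = k*(k + 2)*(k + 4)*(k + 7)*(k**2 + 10*k + 27)/(18*(3*k**2 + 23*k + 38)); s_k = R·t_k = k*(-k**2 - 10*k - 27)/(18*(k**3 + 10*k**2 + 27*k + 18)).
Check: Δs_k = (-3*k**2 - 23*k - 38)/(k**6 + 23*k**5 + 207*k**4 + 925*k**3 + 2144*k**2 + 2412*k + 1008). ✓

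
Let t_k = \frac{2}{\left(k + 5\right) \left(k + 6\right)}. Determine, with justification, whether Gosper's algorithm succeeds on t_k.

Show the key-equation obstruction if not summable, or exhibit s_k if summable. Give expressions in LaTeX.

Yes. s_k = \frac{2 k}{5 \left(k + 5\right)}.

Ratio r(k) = (k + 5)/(k + 7).
Normal form (A,B,C) = (k + 5, k + 7, 1).
Set up (k + 5)·f(k+1) − (k + 6)·f(k) − (1) = 0.
Bound: deg f ≤ 1.
Solving with deg f ≤ 1: f(k) = k/5.
R(k) = B(k−1)·f(k)/C(k) = k*(k + 6)/5; s_k = R·t_k = 2*k/(5*(k + 5)).
Check: Δs_k = 2/(k**2 + 11*k + 30). ✓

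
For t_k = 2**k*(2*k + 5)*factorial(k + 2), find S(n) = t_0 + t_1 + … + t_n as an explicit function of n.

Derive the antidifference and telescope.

S(n) = 2*2**n*factorial(n + 3) - 2

Compute t_(k+1)/t_k: get 2*(k + 3)*(2*k + 7)/(2*k + 5).
Gosper form: A/B · C(k+1)/C(k) with A=2*k + 6, B=1, C=k + 5/2.
Need (2*k + 6)·f(k+1) − (1)·f(k) = k + 5/2.
deg f ≤ 0 (via 1,0,1).
Solve for f: f(k) = 1/2 (degree 0 ≤ 0).
Certificate R = B(k−1)f/C = 1/(2*k + 5) gives s_k = 2**k*factorial(k + 2).
Check: Δs_k = 2**k*(2*k + 5)*factorial(k + 2). ✓
Evaluate: s_(n+1) = 2**(n + 1)*factorial(n + 3); subtract s_(0) = 2 ⇒ S(n) = 2*2**n*factorial(n + 3) - 2.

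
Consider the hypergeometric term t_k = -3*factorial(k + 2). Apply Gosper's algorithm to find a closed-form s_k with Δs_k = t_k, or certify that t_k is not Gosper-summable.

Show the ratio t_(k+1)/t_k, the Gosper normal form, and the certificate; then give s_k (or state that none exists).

no hypergeometric antidifference exists

r(k) = k + 3 after simplifying.
So A=k + 3 and B=1, with C=1.
Key eq: (k + 3)·f(k+1) = (1)·f(k) + (1).
Bound: deg f ≤ -1.
deg f ≤ -1 is impossible — no certificate.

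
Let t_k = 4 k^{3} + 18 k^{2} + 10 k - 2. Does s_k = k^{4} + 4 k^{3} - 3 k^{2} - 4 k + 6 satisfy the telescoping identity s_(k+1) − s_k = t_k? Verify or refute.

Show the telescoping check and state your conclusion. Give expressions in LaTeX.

valid; difference matches t_k

s_(k+1) = k**4 + 8*k**3 + 15*k**2 + 6*k + 4
s_(k+1) − s_k = 4*k**3 + 18*k**2 + 10*k - 2
(s_(k+1) − s_k) − t_k = 0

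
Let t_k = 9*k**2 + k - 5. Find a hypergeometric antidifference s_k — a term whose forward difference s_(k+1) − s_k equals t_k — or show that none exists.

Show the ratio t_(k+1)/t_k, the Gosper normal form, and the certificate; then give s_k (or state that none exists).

Compute t_(k+1)/t_k: get (k + 9*(k + 1)**2 - 4)/(9*k**2 + k - 5).
Factor: A=1; B=1; C=k**2 + k/9 - 5/9.
Set up (1)·f(k+1) − (1)·f(k) − (k**2 + k/9 - 5/9) = 0.
Degrees (0,0,2) ⇒ d ≤ 3.
Coefficient equations give f(k) = k*(k - 2)*(3*k + 2)/9.
R(k) = B(k−1)·f(k)/C(k) = k*(k - 2)*(3*k + 2)/(9*k**2 + k - 5); s_k = R·t_k = k*(3*k**2 - 4*k - 4).
Verify: 9*k**2 + k - 5 matches t_k.

s_k = k*(3*k**2 - 4*k - 4)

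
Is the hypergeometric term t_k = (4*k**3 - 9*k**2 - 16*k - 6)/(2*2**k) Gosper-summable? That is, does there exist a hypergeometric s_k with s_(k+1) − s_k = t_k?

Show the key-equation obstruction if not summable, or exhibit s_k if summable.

Yes. s_k = (-4*k**3 - 3*k**2 - 2*k - 3)/2**k.

The ratio is (4*k**3 + 3*k**2 - 22*k - 27)/(2*(4*k**3 - 9*k**2 - 16*k - 6)).
Take A(k)=1/2, B(k)=1, C(k)=k**3 - 9*k**2/4 - 4*k - 3/2.
Key eq: (1/2)·f(k+1) = (1)·f(k) + (k**3 - 9*k**2/4 - 4*k - 3/2).
From deg A=0, deg B=0, deg C=3: d=3.
Coefficient equations give f(k) = -(k + 1)*(4*k**2 - k + 3)/2.
R(k) = B(k−1)·f(k)/C(k) = -2*(k + 1)*(4*k**2 - k + 3)/(4*k**3 - 9*k**2 - 16*k - 6); s_k = R·t_k = (-4*k**3 - 3*k**2 - 2*k - 3)/2**k.
Check: Δs_k = (4*k**3 - 9*k**2 - 16*k - 6)/(2*2**k). ✓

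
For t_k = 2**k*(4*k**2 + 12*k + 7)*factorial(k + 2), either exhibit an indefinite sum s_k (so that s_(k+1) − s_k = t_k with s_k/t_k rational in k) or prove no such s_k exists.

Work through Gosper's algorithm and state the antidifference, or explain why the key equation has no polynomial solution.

t_(k+1)/t_k = 2*(4*k**3 + 32*k**2 + 83*k + 69)/(4*k**2 + 12*k + 7).
So A=2*k + 6 and B=1, with C=k**2 + 3*k + 7/4.
Need (2*k + 6)·f(k+1) − (1)·f(k) = k**2 + 3*k + 7/4.
From deg A=1, deg B=0, deg C=2: d=1.
A polynomial solution: f(k) = (2*k - 1)/4.
Certificate R = B(k−1)f/C = (2*k - 1)/(4*k**2 + 12*k + 7) gives s_k = 2**k*(2*k - 1)*factorial(k + 2).
Δs = 2**k*(4*k**2 + 12*k + 7)*factorial(k + 2), as required.

s_k = 2**k*(2*k - 1)*factorial(k + 2)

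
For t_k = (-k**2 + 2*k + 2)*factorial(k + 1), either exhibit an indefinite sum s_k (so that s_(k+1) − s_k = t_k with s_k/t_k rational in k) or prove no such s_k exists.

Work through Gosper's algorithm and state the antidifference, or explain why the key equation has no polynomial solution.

Ratio r(k) = (k + 2)*(2*k - (k + 1)**2 + 4)/(-k**2 + 2*k + 2).
Normal form (A,B,C) = (k + 2, 1, k**2 - 2*k - 2).
f must satisfy (k + 2)·f(k+1) − (1)·f(k) = k**2 - 2*k - 2.
From deg A=1, deg B=0, deg C=2: d=1.
A polynomial solution: f(k) = k - 4.
Then R = B(k−1)f/C = (k - 4)/(k**2 - 2*k - 2), so s_k = R(k)·t_k = -(k - 4)*factorial(k + 1).
Check: Δs_k = (-k**2 + 2*k + 2)*factorial(k + 1). ✓

s_k = -(k - 4)*factorial(k + 1)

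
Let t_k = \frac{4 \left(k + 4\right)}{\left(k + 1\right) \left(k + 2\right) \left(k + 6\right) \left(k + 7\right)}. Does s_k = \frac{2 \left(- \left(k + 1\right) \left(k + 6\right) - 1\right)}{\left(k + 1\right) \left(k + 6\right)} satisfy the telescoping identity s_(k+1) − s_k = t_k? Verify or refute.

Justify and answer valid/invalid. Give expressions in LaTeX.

Valid — Δs_k = t_k.

s_(k+1) = 2*(-(k + 2)*(k + 7) - 1)/((k + 2)*(k + 7))
s_(k+1) − s_k = 4*(k + 4)/(k**4 + 16*k**3 + 83*k**2 + 152*k + 84)
(s_(k+1) − s_k) − t_k = 0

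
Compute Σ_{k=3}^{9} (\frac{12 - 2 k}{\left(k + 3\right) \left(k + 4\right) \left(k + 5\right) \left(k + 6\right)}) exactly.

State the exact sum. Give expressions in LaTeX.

Ratio r(k) = (k - 5)*(k + 3)/((k - 6)*(k + 7)).
Take A(k)=k + 3, B(k)=k + 7, C(k)=k - 6.
Need (k + 3)·f(k+1) − (k + 6)·f(k) = k - 6.
Bound: deg f ≤ 3.
Solving with deg f ≤ 3: f(k) = -k*(k**2 + 12*k + 67)/40.
R(k) = B(k−1)·f(k)/C(k) = -k*(k + 6)*(k**2 + 12*k + 67)/(40*(k - 6)); s_k = R·t_k = k*(k**2 + 12*k + 67)/(20*(k + 3)*(k + 4)*(k + 5)).
Check: Δs_k = 2*(6 - k)/(k**4 + 18*k**3 + 119*k**2 + 342*k + 360). ✓
Telescoping: Σ = s_(10) − s_(3) = 41/780 − (1/20) = 1/390.

Σ = 1/390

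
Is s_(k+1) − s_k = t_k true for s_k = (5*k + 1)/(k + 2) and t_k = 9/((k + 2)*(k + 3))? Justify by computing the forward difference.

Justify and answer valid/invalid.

Valid — Δs_k = t_k.

s_(k+1) = (5*k + 6)/(k + 3)
s_(k+1) − s_k = 9/(k**2 + 5*k + 6)
(s_(k+1) − s_k) − t_k = 0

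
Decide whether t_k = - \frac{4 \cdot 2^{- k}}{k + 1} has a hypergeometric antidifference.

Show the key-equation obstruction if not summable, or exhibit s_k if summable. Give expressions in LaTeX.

Ratio r(k) = (k + 1)/(2*(k + 2)).
Factor: A=k/2 + 1/2; B=k + 2; C=1.
Set up (k/2 + 1/2)·f(k+1) − (k + 1)·f(k) − (1) = 0.
Degrees (1,1,0) ⇒ d ≤ -1.
d = -1 < 0 ⇒ no nonzero polynomial f; not summable.

No. Not Gosper-summable.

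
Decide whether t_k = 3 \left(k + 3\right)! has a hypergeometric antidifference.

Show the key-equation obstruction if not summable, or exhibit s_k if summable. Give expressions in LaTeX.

Compute t_(k+1)/t_k: get k + 4.
A = k + 4, B = 1, C = 1.
Set up (k + 4)·f(k+1) − (1)·f(k) − (1) = 0.
Degrees (1,0,0) ⇒ d ≤ -1.
d = -1 < 0 ⇒ no nonzero polynomial f; not summable.

No — key equation has no polynomial f.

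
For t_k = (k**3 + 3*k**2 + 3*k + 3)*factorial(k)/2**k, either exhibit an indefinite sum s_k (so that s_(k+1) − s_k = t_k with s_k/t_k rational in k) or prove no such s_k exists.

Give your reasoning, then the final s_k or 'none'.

s_k = 2**(1 - k)*k*(k + 2)*factorial(k)

Ratio r(k) = (k**4 + 7*k**3 + 18*k**2 + 22*k + 10)/(2*(k**3 + 3*k**2 + 3*k + 3)).
Factor: A=k/2 + 1/2; B=1; C=k**3 + 3*k**2 + 3*k + 3.
Need (k/2 + 1/2)·f(k+1) − (1)·f(k) = k**3 + 3*k**2 + 3*k + 3.
Degrees (1,0,3) ⇒ d ≤ 2.
Coefficient equations give f(k) = 2*k*(k + 2).
R(k) = B(k−1)·f(k)/C(k) = 2*k*(k + 2)/(k**3 + 3*k**2 + 3*k + 3); s_k = R·t_k = 2**(1 - k)*k*(k + 2)*factorial(k).
Δs = (k**3 + 3*k**2 + 3*k + 3)*factorial(k)/2**k, as required.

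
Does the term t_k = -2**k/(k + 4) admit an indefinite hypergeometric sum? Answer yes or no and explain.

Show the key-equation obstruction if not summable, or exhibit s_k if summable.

t_(k+1)/t_k = 2*(k + 4)/(k + 5).
Factor: A=2*k + 8; B=k + 5; C=1.
Key eq: (2*k + 8)·f(k+1) = (k + 4)·f(k) + (1).
From deg A=1, deg B=1, deg C=0: d=-1.
Bound -1 < 0, so the key equation has no polynomial solution.

No; the degree bound rules out any f.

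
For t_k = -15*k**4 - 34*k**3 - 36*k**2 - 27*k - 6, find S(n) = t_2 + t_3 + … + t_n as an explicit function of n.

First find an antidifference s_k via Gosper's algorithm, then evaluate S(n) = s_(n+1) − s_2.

S(n) = -3*n**5 - 16*n**4 - 34*n**3 - 40*n**2 - 25*n + 118

Step 1: r(k) = (15*k**4 + 94*k**3 + 228*k**2 + 261*k + 118)/(15*k**4 + 34*k**3 + 36*k**2 + 27*k + 6).
So A=1 and B=1, with C=k**4 + 34*k**3/15 + 12*k**2/5 + 9*k/5 + 2/5.
Solve (1)·f(k+1) − (1)·f(k) = k**4 + 34*k**3/15 + 12*k**2/5 + 9*k/5 + 2/5.
From deg A=0, deg B=0, deg C=4: d=5.
Match coefficients ⇒ f(k) = k*(3*k**4 + k**3 + 4*k - 2)/15.
Certificate R = B(k−1)f/C = k*(3*k**4 + k**3 + 4*k - 2)/(15*k**4 + 34*k**3 + 36*k**2 + 27*k + 6) gives s_k = k*(-3*k**4 - k**3 - 4*k + 2).
Check: Δs_k = -15*k**4 - 34*k**3 - 36*k**2 - 27*k - 6. ✓
Evaluate: s_(n+1) = -3*n**5 - 16*n**4 - 34*n**3 - 40*n**2 - 25*n - 6; subtract s_(2) = -124 ⇒ S(n) = -3*n**5 - 16*n**4 - 34*n**3 - 40*n**2 - 25*n + 118.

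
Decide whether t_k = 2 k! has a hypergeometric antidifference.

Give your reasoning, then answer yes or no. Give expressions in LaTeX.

r(k) = k + 1 after simplifying.
Take A(k)=k + 1, B(k)=1, C(k)=1.
Key eq: (k + 1)·f(k+1) = (1)·f(k) + (1).
Bound: deg f ≤ -1.
d = -1 < 0 ⇒ no nonzero polynomial f; not summable.

No. Not Gosper-summable.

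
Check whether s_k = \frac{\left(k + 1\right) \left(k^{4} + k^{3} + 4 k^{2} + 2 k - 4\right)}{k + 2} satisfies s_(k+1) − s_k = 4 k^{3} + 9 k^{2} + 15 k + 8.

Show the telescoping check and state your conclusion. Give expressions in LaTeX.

Invalid: residual \frac{- 3 k^{4} - 16 k^{3} - 29 k^{2} - 36 k - 20}{k^{2} + 5 k + 6} ≠ 0.

s_(k+1) = (k**5 + 7*k**4 + 23*k**3 + 43*k**2 + 38*k + 8)/(k + 3)
s_(k+1) − s_k = 2*(2*k**5 + 13*k**4 + 34*k**3 + 54*k**2 + 47*k + 14)/(k**2 + 5*k + 6)
(s_(k+1) − s_k) − t_k = (-3*k**4 - 16*k**3 - 29*k**2 - 36*k - 20)/(k**2 + 5*k + 6)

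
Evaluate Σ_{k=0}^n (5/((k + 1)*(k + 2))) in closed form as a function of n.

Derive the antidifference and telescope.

t_(k+1)/t_k = (k + 1)/(k + 3).
Take A(k)=k + 1, B(k)=k + 3, C(k)=1.
Need (k + 1)·f(k+1) − (k + 2)·f(k) = 1.
Bound: deg f ≤ 1.
A polynomial solution: f(k) = k.
Then R = B(k−1)f/C = k*(k + 2), so s_k = R(k)·t_k = 5*k/(k + 1).
Δs = 5/(k**2 + 3*k + 2), as required.
Σ_(k=0)^n t_k = s_(n+1) − s_(0) = (5*(n + 1)/(n + 2)) − (0), i.e. 5*(n + 1)/(n + 2).

S(n) = 5*(n + 1)/(n + 2)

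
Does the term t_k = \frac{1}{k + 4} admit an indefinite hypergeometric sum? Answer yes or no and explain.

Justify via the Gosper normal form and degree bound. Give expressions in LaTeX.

The ratio is (k + 4)/(k + 5).
Factor: A=k + 4; B=k + 5; C=1.
f must satisfy (k + 4)·f(k+1) − (k + 4)·f(k) = 1.
Degrees (1,1,0) ⇒ d ≤ 0.
Write f(k) = c0. Then LHS − RHS = -1, requiring -1 = 0: contradictory. No certificate.

No — t_k has no hypergeometric antidifference.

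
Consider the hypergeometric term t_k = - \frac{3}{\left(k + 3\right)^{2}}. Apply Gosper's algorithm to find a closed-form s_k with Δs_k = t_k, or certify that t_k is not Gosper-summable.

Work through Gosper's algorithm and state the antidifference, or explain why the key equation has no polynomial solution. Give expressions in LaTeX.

Step 1: r(k) = (k + 3)**2/(k + 4)**2.
Normal form (A,B,C) = (k**2 + 6*k + 9, k**2 + 8*k + 16, 1).
Need (k**2 + 6*k + 9)·f(k+1) − (k**2 + 6*k + 9)·f(k) = 1.
Degrees (2,2,0) ⇒ d ≤ 0.
f = c0 ⇒ A·f(k+1) − B(k−1)·f(k) − C = -1. The system {-1 = 0} is inconsistent; no antidifference.

not Gosper-summable; s_k does not exist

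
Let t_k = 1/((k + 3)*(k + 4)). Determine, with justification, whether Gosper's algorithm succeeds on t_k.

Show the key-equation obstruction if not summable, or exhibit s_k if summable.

Yes. s_k = k/(3*(k + 3)).

t_(k+1)/t_k = (k + 3)/(k + 5).
Take A(k)=k + 3, B(k)=k + 5, C(k)=1.
Key eq: (k + 3)·f(k+1) = (k + 4)·f(k) + (1).
Bound: deg f ≤ 1.
Solving with deg f ≤ 1: f(k) = k/3.
Then R = B(k−1)f/C = k*(k + 4)/3, so s_k = R(k)·t_k = k/(3*(k + 3)).
Δs = 1/(k**2 + 7*k + 12), as required.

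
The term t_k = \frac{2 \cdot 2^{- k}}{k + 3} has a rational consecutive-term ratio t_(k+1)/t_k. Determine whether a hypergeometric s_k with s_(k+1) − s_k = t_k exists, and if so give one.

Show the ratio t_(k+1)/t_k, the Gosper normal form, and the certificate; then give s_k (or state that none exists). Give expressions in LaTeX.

not Gosper-summable; s_k does not exist

t_(k+1)/t_k = (k + 3)/(2*(k + 4)).
So A=k/2 + 3/2 and B=k + 4, with C=1.
f must satisfy (k/2 + 3/2)·f(k+1) − (k + 3)·f(k) = 1.
Degrees (1,1,0) ⇒ d ≤ -1.
Bound -1 < 0, so the key equation has no polynomial solution.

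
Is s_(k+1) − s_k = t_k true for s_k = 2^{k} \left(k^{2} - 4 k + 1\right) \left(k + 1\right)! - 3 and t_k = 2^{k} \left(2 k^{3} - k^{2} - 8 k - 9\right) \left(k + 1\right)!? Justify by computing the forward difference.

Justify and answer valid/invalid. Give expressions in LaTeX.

s_(k+1) = -2**(k + 1)*(4*k - (k + 1)**2 + 3)*factorial(k + 2) - 3
s_(k+1) − s_k = 2**k*(2*k**3 - k**2 - 8*k - 9)*factorial(k + 1)
(s_(k+1) − s_k) − t_k = 0

Valid — Δs_k = t_k.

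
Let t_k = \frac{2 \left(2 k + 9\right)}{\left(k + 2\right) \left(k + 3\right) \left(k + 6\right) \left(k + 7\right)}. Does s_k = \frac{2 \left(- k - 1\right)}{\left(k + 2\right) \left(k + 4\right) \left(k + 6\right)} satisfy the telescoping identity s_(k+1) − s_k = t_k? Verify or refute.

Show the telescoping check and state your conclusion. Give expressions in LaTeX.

Invalid: residual \frac{18 \left(- k^{2} - 9 k - 19\right)}{k^{6} + 27 k^{5} + 295 k^{4} + 1665 k^{3} + 5104 k^{2} + 8028 k + 5040} ≠ 0.

s_(k+1) = 2*(-k - 2)/((k + 3)*(k + 5)*(k + 7))
s_(k+1) − s_k = 2*(2*k**3 + 18*k**2 + 40*k + 9)/(k**6 + 27*k**5 + 295*k**4 + 1665*k**3 + 5104*k**2 + 8028*k + 5040)
(s_(k+1) − s_k) − t_k = 18*(-k**2 - 9*k - 19)/(k**6 + 27*k**5 + 295*k**4 + 1665*k**3 + 5104*k**2 + 8028*k + 5040)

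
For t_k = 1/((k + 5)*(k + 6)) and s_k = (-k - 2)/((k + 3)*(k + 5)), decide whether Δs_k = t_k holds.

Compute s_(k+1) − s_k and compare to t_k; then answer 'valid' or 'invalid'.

s_(k+1) = (-k - 3)/((k + 4)*(k + 6))
s_(k+1) − s_k = (k**2 + 5*k + 3)/(k**4 + 18*k**3 + 119*k**2 + 342*k + 360)
(s_(k+1) − s_k) − t_k = (-2*k - 9)/(k**4 + 18*k**3 + 119*k**2 + 342*k + 360)

Invalid: residual (-2*k - 9)/(k**4 + 18*k**3 + 119*k**2 + 342*k + 360) ≠ 0.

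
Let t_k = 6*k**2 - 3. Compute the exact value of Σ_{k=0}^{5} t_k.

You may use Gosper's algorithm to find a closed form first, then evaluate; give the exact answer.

Σ = 312

The ratio is (2*(k + 1)**2 - 1)/(2*k**2 - 1).
Gosper form: A/B · C(k+1)/C(k) with A=1, B=1, C=k**2 - 1/2.
Set up (1)·f(k+1) − (1)·f(k) − (k**2 - 1/2) = 0.
deg f ≤ 3 (via 0,0,2).
A polynomial solution: f(k) = k*(k - 2)*(2*k + 1)/6.
R(k) = B(k−1)·f(k)/C(k) = k*(k - 2)*(2*k + 1)/(3*(2*k**2 - 1)); s_k = R·t_k = k*(2*k**2 - 3*k - 2).
Check: Δs_k = 6*k**2 - 3. ✓
Sum = s_(6) − s_(0); s_(6) = 312, s_(0) = 0 ⇒ 312.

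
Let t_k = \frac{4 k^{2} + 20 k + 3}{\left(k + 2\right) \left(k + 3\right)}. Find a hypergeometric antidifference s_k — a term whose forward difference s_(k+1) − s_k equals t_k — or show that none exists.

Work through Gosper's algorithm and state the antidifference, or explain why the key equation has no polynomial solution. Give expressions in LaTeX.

s_k = \frac{k \left(8 k - 5\right)}{2 \left(k + 2\right)}

Compute t_(k+1)/t_k: get (k + 2)*(20*k + 4*(k + 1)**2 + 23)/((k + 4)*(4*k**2 + 20*k + 3)).
Take A(k)=k + 2, B(k)=k + 4, C(k)=k**2 + 5*k + 3/4.
Set up (k + 2)·f(k+1) − (k + 3)·f(k) − (k**2 + 5*k + 3/4) = 0.
From deg A=1, deg B=1, deg C=2: d=2.
Coefficient equations give f(k) = k*(8*k - 5)/8.
Certificate R = B(k−1)f/C = k*(k + 3)*(8*k - 5)/(2*(4*k**2 + 20*k + 3)) gives s_k = k*(8*k - 5)/(2*(k + 2)).
s_(k+1) − s_k = (4*k**2 + 20*k + 3)/(k**2 + 5*k + 6) = t_k.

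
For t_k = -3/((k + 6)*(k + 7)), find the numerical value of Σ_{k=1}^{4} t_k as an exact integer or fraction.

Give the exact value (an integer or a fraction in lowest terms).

Σ = -12/77

t_(k+1)/t_k = (k + 6)/(k + 8).
Factor: A=k + 6; B=k + 8; C=1.
f must satisfy (k + 6)·f(k+1) − (k + 7)·f(k) = 1.
Degrees (1,1,0) ⇒ d ≤ 1.
Solving with deg f ≤ 1: f(k) = k/6.
Get s_k = R·t_k = -k/(2*k + 12) with R(k) = B(k−1)f(k)/C(k) = k*(k + 7)/6.
Δs = -3/(k**2 + 13*k + 42), as required.
Σ_(k=1)^(4) t_k = s_(5) − s_(1) = -5/22 − (-1/14) = -12/77.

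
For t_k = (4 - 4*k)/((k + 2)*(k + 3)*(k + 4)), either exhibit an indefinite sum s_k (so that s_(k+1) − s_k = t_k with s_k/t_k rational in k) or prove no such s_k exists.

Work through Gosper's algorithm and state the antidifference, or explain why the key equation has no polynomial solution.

Step 1: r(k) = k*(k + 2)/((k - 1)*(k + 5)).
Factor: A=k + 2; B=k + 5; C=k - 1.
f must satisfy (k + 2)·f(k+1) − (k + 4)·f(k) = k - 1.
Bound: deg f ≤ 2.
Solve for f: f(k) = k*(k - 7)/12 (degree 2 ≤ 2).
So s_k = (B(k−1)f/C)·t_k = (k*(k - 7)*(k + 4)/(12*(k - 1)))·t_k = -k*(k - 7)/(3*(k + 2)*(k + 3)).
Verify: 4*(1 - k)/(k**3 + 9*k**2 + 26*k + 24) matches t_k.

s_k = -k*(k - 7)/(3*(k + 2)*(k + 3))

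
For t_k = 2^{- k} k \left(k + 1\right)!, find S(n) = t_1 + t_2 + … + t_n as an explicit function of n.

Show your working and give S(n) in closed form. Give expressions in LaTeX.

The ratio is (k + 1)*(k + 2)/(2*k).
Gosper form: A/B · C(k+1)/C(k) with A=k/2 + 1, B=1, C=k.
Key eq: (k/2 + 1)·f(k+1) = (1)·f(k) + (k).
deg f ≤ 0 (via 1,0,1).
Solving with deg f ≤ 0: f(k) = 2.
Get s_k = R·t_k = 2**(1 - k)*factorial(k + 1) with R(k) = B(k−1)f(k)/C(k) = 2/k.
Δs = k*factorial(k + 1)/2**k, as required.
s_(n+1) = factorial(n + 2)/2**n and s_(1) = 2, so S(n) = -2 + factorial(n + 2)/2**n.

S(n) = -2 + 2^{- n} \left(n + 2\right)!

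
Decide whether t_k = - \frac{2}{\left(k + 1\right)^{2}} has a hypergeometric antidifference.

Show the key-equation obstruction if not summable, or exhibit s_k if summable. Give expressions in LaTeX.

Compute t_(k+1)/t_k: get (k + 1)**2/(k + 2)**2.
Take A(k)=k**2 + 2*k + 1, B(k)=k**2 + 4*k + 4, C(k)=1.
f must satisfy (k**2 + 2*k + 1)·f(k+1) − (k**2 + 2*k + 1)·f(k) = 1.
d = 0 from the (2,2,0) case.
Put f(k) = c0: A·f(k+1) − B(k−1)·f(k) − C = -1; need -1 = 0 — inconsistent ⇒ no f, not summable.

No; the coefficient equations for f are inconsistent.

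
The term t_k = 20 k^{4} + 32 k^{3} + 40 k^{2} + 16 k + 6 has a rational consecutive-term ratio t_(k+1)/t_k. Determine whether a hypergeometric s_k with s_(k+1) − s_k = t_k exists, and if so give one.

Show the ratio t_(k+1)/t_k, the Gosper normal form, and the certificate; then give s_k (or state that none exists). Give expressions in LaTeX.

t_(k+1)/t_k = (10*k**4 + 56*k**3 + 128*k**2 + 136*k + 57)/(10*k**4 + 16*k**3 + 20*k**2 + 8*k + 3).
So A=1 and B=1, with C=k**4 + 8*k**3/5 + 2*k**2 + 4*k/5 + 3/10.
f must satisfy (1)·f(k+1) − (1)·f(k) = k**4 + 8*k**3/5 + 2*k**2 + 4*k/5 + 3/10.
Bound: deg f ≤ 5.
Match coefficients ⇒ f(k) = k*(2*k**4 - k**3 + 2*k**2 - 2*k + 2)/10.
Certificate R = B(k−1)f/C = k*(2*k**4 - k**3 + 2*k**2 - 2*k + 2)/(10*k**4 + 16*k**3 + 20*k**2 + 8*k + 3) gives s_k = 2*k*(2*k**4 - k**3 + 2*k**2 - 2*k + 2).
Check: Δs_k = 20*k**4 + 32*k**3 + 40*k**2 + 16*k + 6. ✓

s_k = 2 k \left(2 k^{4} - k^{3} + 2 k^{2} - 2 k + 2\right)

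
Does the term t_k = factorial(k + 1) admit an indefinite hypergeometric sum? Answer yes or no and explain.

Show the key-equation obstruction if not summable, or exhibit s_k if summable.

Ratio r(k) = k + 2.
Take A(k)=k + 2, B(k)=1, C(k)=1.
Need (k + 2)·f(k+1) − (1)·f(k) = 1.
deg f ≤ -1 (via 1,0,0).
Bound -1 < 0, so the key equation has no polynomial solution.

No — key equation has no polynomial f.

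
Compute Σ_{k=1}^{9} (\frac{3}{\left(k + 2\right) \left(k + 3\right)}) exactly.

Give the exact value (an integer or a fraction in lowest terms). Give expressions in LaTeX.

Step 1: r(k) = (k + 2)/(k + 4).
Factor: A=k + 2; B=k + 4; C=1.
Solve (k + 2)·f(k+1) − (k + 3)·f(k) = 1.
deg f ≤ 1 (via 1,1,0).
A polynomial solution: f(k) = k/2.
R(k) = B(k−1)·f(k)/C(k) = k*(k + 3)/2; s_k = R·t_k = 3*k/(2*(k + 2)).
Verify: 3/(k**2 + 5*k + 6) matches t_k.
Telescoping: Σ = s_(10) − s_(1) = 5/4 − (1/2) = 3/4.

Σ = 3/4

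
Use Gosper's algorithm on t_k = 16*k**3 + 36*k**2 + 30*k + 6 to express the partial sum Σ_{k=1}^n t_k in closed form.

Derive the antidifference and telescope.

S(n) = n*(4*n**3 + 20*n**2 + 37*n + 27)

t_(k+1)/t_k = (8*k**3 + 42*k**2 + 75*k + 44)/(8*k**3 + 18*k**2 + 15*k + 3).
Factor: A=1; B=1; C=k**3 + 9*k**2/4 + 15*k/8 + 3/8.
Need (1)·f(k+1) − (1)·f(k) = k**3 + 9*k**2/4 + 15*k/8 + 3/8.
deg f ≤ 4 (via 0,0,3).
A polynomial solution: f(k) = k*(4*k**3 + 4*k**2 + k - 3)/16.
Get s_k = R·t_k = k*(4*k**3 + 4*k**2 + k - 3) with R(k) = B(k−1)f(k)/C(k) = k*(4*k**3 + 4*k**2 + k - 3)/(2*(8*k**3 + 18*k**2 + 15*k + 3)).
Δs = 16*k**3 + 36*k**2 + 30*k + 6, as required.
s_(n+1) = 4*n**4 + 20*n**3 + 37*n**2 + 27*n + 6 and s_(1) = 6, so S(n) = n*(4*n**3 + 20*n**2 + 37*n + 27).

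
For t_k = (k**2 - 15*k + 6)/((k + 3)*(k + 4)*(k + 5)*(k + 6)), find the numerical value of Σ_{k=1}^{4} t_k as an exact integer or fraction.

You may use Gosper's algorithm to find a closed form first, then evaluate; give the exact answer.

The ratio is -(k + 3)*(15*k - (k + 1)**2 + 9)/((k + 7)*(k**2 - 15*k + 6)).
Normal form (A,B,C) = (k + 3, k + 7, k**2 - 15*k + 6).
Need (k + 3)·f(k+1) − (k + 6)·f(k) = k**2 - 15*k + 6.
From deg A=1, deg B=1, deg C=2: d=3.
A polynomial solution: f(k) = -k*(k**2 + 72*k - 193)/60.
Certificate R = B(k−1)f/C = -k*(k + 6)*(k**2 + 72*k - 193)/(60*(k**2 - 15*k + 6)) gives s_k = k*(-k**2 - 72*k + 193)/(60*(k + 3)*(k + 4)*(k + 5)).
Δs = (k**2 - 15*k + 6)/(k**4 + 18*k**3 + 119*k**2 + 342*k + 360), as required.
Sum = s_(5) − s_(1); s_(5) = -1/45, s_(1) = 1/60 ⇒ -7/180.

Σ = -7/180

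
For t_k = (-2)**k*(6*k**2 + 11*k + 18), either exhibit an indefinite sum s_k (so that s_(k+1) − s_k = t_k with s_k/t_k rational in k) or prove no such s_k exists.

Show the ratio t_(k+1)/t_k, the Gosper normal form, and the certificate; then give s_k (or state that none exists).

s_k = (-2)**k*(-2*k**2 - k - 4)

Step 1: r(k) = 2*(-6*k**2 - 23*k - 35)/(6*k**2 + 11*k + 18).
A = -2, B = 1, C = k**2 + 11*k/6 + 3.
Set up (-2)·f(k+1) − (1)·f(k) − (k**2 + 11*k/6 + 3) = 0.
From deg A=0, deg B=0, deg C=2: d=2.
Match coefficients ⇒ f(k) = -(2*k**2 + k + 4)/6.
Certificate R = B(k−1)f/C = -(2*k**2 + k + 4)/(6*k**2 + 11*k + 18) gives s_k = (-2)**k*(-2*k**2 - k - 4).
Δs = (-2)**k*(6*k**2 + 11*k + 18), as required.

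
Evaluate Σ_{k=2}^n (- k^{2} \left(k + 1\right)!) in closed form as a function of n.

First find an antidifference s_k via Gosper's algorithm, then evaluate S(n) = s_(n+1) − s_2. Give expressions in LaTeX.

S(n) = - \left(n - 1\right) \left(n + 2\right)!

t_(k+1)/t_k = (k + 1)**2*(k + 2)/k**2.
Factor: A=k + 2; B=1; C=k**2.
Key eq: (k + 2)·f(k+1) = (1)·f(k) + (k**2).
Bound: deg f ≤ 1.
Coefficient equations give f(k) = k - 2.
Certificate R = B(k−1)f/C = (k - 2)/k**2 gives s_k = -(k - 2)*factorial(k + 1).
Δs = -k**2*factorial(k + 1), as required.
Σ_(k=2)^n t_k = s_(n+1) − s_(2) = (-(n - 1)*factorial(n + 2)) − (0), i.e. -(n - 1)*factorial(n + 2).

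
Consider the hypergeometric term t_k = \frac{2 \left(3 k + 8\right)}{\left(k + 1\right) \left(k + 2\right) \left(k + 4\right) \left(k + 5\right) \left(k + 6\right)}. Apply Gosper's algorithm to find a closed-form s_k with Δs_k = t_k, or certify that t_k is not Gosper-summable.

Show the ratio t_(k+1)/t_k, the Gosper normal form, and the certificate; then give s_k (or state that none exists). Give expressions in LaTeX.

s_k = \frac{k \left(k^{2} + 10 k + 29\right)}{10 \left(k^{3} + 10 k^{2} + 29 k + 20\right)}

t_(k+1)/t_k = (k + 1)*(k + 4)*(3*k + 11)/((k + 3)*(k + 7)*(3*k + 8)).
A = k + 1, B = k + 7, C = k**2 + 17*k/3 + 8.
Set up (k + 1)·f(k+1) − (k + 6)·f(k) − (k**2 + 17*k/3 + 8) = 0.
d = 5 from the (1,1,2) case.
Solve for f: f(k) = k*(k + 2)*(k + 3)*(k**2 + 10*k + 29)/60 (degree 5 ≤ 5).
Get s_k = R·t_k = k*(k**2 + 10*k + 29)/(10*(k**3 + 10*k**2 + 29*k + 20)) with R(k) = B(k−1)f(k)/C(k) = k*(k + 2)*(k + 6)*(k**2 + 10*k + 29)/(20*(3*k + 8)).
Verify: 2*(3*k + 8)/(k**5 + 18*k**4 + 121*k**3 + 372*k**2 + 508*k + 240) matches t_k.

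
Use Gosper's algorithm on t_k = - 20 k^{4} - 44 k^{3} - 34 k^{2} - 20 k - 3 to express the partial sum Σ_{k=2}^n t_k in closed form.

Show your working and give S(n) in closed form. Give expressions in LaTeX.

S(n) = - 4 n^{5} - 21 n^{4} - 40 n^{3} - 38 n^{2} - 18 n + 121

r(k) = (20*k**4 + 124*k**3 + 286*k**2 + 300*k + 121)/(20*k**4 + 44*k**3 + 34*k**2 + 20*k + 3) after simplifying.
Gosper form: A/B · C(k+1)/C(k) with A=1, B=1, C=k**4 + 11*k**3/5 + 17*k**2/10 + k + 3/20.
Need (1)·f(k+1) − (1)·f(k) = k**4 + 11*k**3/5 + 17*k**2/10 + k + 3/20.
deg f ≤ 5 (via 0,0,4).
A polynomial solution: f(k) = k*(4*k**4 + k**3 - 4*k**2 + 4*k - 2)/20.
Get s_k = R·t_k = k*(-4*k**4 - k**3 + 4*k**2 - 4*k + 2) with R(k) = B(k−1)f(k)/C(k) = k*(4*k**4 + k**3 - 4*k**2 + 4*k - 2)/(20*k**4 + 44*k**3 + 34*k**2 + 20*k + 3).
Verify: -20*k**4 - 44*k**3 - 34*k**2 - 20*k - 3 matches t_k.
Evaluate: s_(n+1) = -4*n**5 - 21*n**4 - 40*n**3 - 38*n**2 - 18*n - 3; subtract s_(2) = -124 ⇒ S(n) = -4*n**5 - 21*n**4 - 40*n**3 - 38*n**2 - 18*n + 121.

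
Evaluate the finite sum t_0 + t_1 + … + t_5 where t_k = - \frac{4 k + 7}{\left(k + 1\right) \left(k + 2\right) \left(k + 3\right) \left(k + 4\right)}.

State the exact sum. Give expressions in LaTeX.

Step 1: r(k) = (k + 1)*(4*k + 11)/((k + 5)*(4*k + 7)).
So A=k + 1 and B=k + 5, with C=k + 7/4.
Set up (k + 1)·f(k+1) − (k + 4)·f(k) − (k + 7/4) = 0.
From deg A=1, deg B=1, deg C=1: d=3.
A polynomial solution: f(k) = k*(k**2 + 6*k + 7)/8.
Then R = B(k−1)f/C = k*(k + 4)*(k**2 + 6*k + 7)/(2*(4*k + 7)), so s_k = R(k)·t_k = k*(-k**2 - 6*k - 7)/(2*(k + 1)*(k + 2)*(k + 3)).
s_(k+1) − s_k = (-4*k - 7)/(k**4 + 10*k**3 + 35*k**2 + 50*k + 24) = t_k.
Evaluate s at k=6 and k=0: -79/168 and 0; difference -79/168.

Σ = -79/168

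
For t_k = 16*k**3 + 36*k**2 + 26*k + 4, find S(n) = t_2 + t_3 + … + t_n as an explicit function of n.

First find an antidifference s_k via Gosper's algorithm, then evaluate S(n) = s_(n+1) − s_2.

S(n) = 4*n**4 + 20*n**3 + 35*n**2 + 23*n - 82

t_(k+1)/t_k = (8*k**3 + 42*k**2 + 73*k + 41)/(8*k**3 + 18*k**2 + 13*k + 2).
Factor: A=1; B=1; C=k**3 + 9*k**2/4 + 13*k/8 + 1/4.
Key eq: (1)·f(k+1) = (1)·f(k) + (k**3 + 9*k**2/4 + 13*k/8 + 1/4).
Degrees (0,0,3) ⇒ d ≤ 4.
Solve for f: f(k) = k*(4*k**3 + 4*k**2 - k - 3)/16 (degree 4 ≤ 4).
So s_k = (B(k−1)f/C)·t_k = (k*(4*k**3 + 4*k**2 - k - 3)/(2*(8*k**3 + 18*k**2 + 13*k + 2)))·t_k = k*(4*k**3 + 4*k**2 - k - 3).
Check: Δs_k = 16*k**3 + 36*k**2 + 26*k + 4. ✓
Σ_(k=2)^n t_k = s_(n+1) − s_(2) = (4*n**4 + 20*n**3 + 35*n**2 + 23*n + 4) − (86), i.e. 4*n**4 + 20*n**3 + 35*n**2 + 23*n - 82.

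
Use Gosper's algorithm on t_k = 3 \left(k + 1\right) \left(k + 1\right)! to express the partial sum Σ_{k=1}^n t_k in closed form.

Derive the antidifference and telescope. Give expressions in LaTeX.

r(k) = (k + 2)**2/(k + 1) after simplifying.
So A=k + 2 and B=1, with C=k + 1.
Need (k + 2)·f(k+1) − (1)·f(k) = k + 1.
From deg A=1, deg B=0, deg C=1: d=0.
Solving with deg f ≤ 0: f(k) = 1.
Get s_k = R·t_k = 3*factorial(k + 1) with R(k) = B(k−1)f(k)/C(k) = 1/(k + 1).
Δs = 3*(k + 1)*factorial(k + 1), as required.
Σ_(k=1)^n t_k = s_(n+1) − s_(1) = (3*factorial(n + 2)) − (6), i.e. 3*factorial(n + 2) - 6.

S(n) = 3 \left(n + 2\right)! - 6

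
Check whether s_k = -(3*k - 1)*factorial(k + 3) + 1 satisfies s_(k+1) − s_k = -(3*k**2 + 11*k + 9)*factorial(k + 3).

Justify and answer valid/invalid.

s_(k+1) = -(3*k + 2)*factorial(k + 4) + 1
s_(k+1) − s_k = -(3*k**2 + 11*k + 9)*factorial(k + 3)
(s_(k+1) − s_k) − t_k = 0

Valid — Δs_k = t_k.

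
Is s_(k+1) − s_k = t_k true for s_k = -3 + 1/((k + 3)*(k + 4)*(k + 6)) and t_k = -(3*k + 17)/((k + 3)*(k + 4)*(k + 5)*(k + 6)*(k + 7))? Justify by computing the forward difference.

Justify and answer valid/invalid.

s_(k+1) = -3 + 1/((k + 4)*(k + 5)*(k + 7))
s_(k+1) − s_k = ((k + 3)*(k + 6) - (k + 5)*(k + 7))/((k + 3)*(k + 4)*(k + 5)*(k + 6)*(k + 7))
(s_(k+1) − s_k) − t_k = 0

Valid: the claim telescopes to t_k.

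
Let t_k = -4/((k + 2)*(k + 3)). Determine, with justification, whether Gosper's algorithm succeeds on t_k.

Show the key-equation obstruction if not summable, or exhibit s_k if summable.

The ratio is (k + 2)/(k + 4).
Take A(k)=k + 2, B(k)=k + 4, C(k)=1.
f must satisfy (k + 2)·f(k+1) − (k + 3)·f(k) = 1.
deg f ≤ 1 (via 1,1,0).
A polynomial solution: f(k) = k/2.
Certificate R = B(k−1)f/C = k*(k + 3)/2 gives s_k = -2*k/(k + 2).
Δs = -4/(k**2 + 5*k + 6), as required.

Yes. s_k = -2*k/(k + 2).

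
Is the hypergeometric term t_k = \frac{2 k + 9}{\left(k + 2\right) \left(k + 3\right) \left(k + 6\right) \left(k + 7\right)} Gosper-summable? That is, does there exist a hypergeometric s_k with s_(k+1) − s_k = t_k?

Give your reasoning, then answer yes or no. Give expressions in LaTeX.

Ratio r(k) = (k + 2)*(k + 6)*(2*k + 11)/((k + 4)*(k + 8)*(2*k + 9)).
Normal form (A,B,C) = (k + 2, k + 8, k**3 + 27*k**2/2 + 121*k/2 + 90).
Solve (k + 2)·f(k+1) − (k + 7)·f(k) = k**3 + 27*k**2/2 + 121*k/2 + 90.
From deg A=1, deg B=1, deg C=3: d=5.
Coefficient equations give f(k) = k*(k + 3)*(k + 4)*(k + 5)*(k + 8)/24.
Then R = B(k−1)f/C = k*(k + 3)*(k + 7)*(k + 8)/(12*(2*k + 9)), so s_k = R(k)·t_k = k*(k + 8)/(12*(k**2 + 8*k + 12)).
Check: Δs_k = (2*k + 9)/(k**4 + 18*k**3 + 113*k**2 + 288*k + 252). ✓

Yes. s_k = \frac{k \left(k + 8\right)}{12 \left(k^{2} + 8 k + 12\right)}.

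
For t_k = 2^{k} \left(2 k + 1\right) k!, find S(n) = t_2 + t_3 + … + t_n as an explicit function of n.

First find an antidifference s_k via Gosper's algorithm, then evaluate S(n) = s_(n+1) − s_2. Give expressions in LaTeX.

r(k) = 2*(k + 1)*(2*k + 3)/(2*k + 1) after simplifying.
A = 2*k + 2, B = 1, C = k + 1/2.
Solve (2*k + 2)·f(k+1) − (1)·f(k) = k + 1/2.
deg f ≤ 0 (via 1,0,1).
A polynomial solution: f(k) = 1/2.
Then R = B(k−1)f/C = 1/(2*k + 1), so s_k = R(k)·t_k = 2**k*factorial(k).
Δs = 2**k*(2*k + 1)*factorial(k), as required.
Evaluate: s_(n+1) = 2**(n + 1)*factorial(n + 1); subtract s_(2) = 8 ⇒ S(n) = 2*2**n*factorial(n + 1) - 8.

S(n) = 2 \cdot 2^{n} \left(n + 1\right)! - 8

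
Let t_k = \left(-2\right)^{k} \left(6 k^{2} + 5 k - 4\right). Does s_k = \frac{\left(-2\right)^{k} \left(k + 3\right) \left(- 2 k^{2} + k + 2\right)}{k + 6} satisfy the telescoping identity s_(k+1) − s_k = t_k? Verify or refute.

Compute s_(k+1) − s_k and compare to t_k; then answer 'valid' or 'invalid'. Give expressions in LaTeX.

s_(k+1) = (-2)**(k + 1)*(k + 4)*(k - 2*(k + 1)**2 + 3)/(k + 7)
s_(k+1) − s_k = (-2)**k*(6*k**4 + 65*k**3 + 184*k**2 + 83*k - 90)/(k**2 + 13*k + 42)
(s_(k+1) − s_k) − t_k = (-2)**k*(-18*k**3 - 129*k**2 - 75*k + 78)/(k**2 + 13*k + 42)

Invalid: residual \frac{\left(-2\right)^{k} \left(- 18 k^{3} - 129 k^{2} - 75 k + 78\right)}{k^{2} + 13 k + 42} ≠ 0.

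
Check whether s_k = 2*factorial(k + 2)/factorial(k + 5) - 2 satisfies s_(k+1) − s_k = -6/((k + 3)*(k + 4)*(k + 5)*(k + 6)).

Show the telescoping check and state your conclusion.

Valid: the claim telescopes to t_k.

s_(k+1) = 2*factorial(k + 3)/factorial(k + 6) - 2
s_(k+1) − s_k = -6/((k + 3)*(k + 4)*(k + 5)*(k + 6))
(s_(k+1) − s_k) − t_k = 0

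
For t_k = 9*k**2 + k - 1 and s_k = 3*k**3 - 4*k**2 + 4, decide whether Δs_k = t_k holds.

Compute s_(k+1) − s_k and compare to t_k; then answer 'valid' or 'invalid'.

s_(k+1) = 3*k**3 + 5*k**2 + k + 3
s_(k+1) − s_k = 9*k**2 + k - 1
(s_(k+1) − s_k) − t_k = 0

valid; difference matches t_k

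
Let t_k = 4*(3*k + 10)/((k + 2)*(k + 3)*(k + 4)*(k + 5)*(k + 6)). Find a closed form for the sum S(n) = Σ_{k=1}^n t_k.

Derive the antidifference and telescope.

S(n) = 2*n*(n**2 + 14*n + 63)/(45*(n**3 + 14*n**2 + 63*n + 90))

Step 1: r(k) = (k + 2)*(3*k + 13)/((k + 7)*(3*k + 10)).
Gosper form: A/B · C(k+1)/C(k) with A=k + 2, B=k + 7, C=k + 10/3.
Key eq: (k + 2)·f(k+1) = (k + 6)·f(k) + (k + 10/3).
Degrees (1,1,1) ⇒ d ≤ 4.
A polynomial solution: f(k) = k*(k + 3)*(k**2 + 11*k + 38)/120.
Get s_k = R·t_k = k*(k**2 + 11*k + 38)/(10*(k**3 + 11*k**2 + 38*k + 40)) with R(k) = B(k−1)f(k)/C(k) = k*(k + 3)*(k + 6)*(k**2 + 11*k + 38)/(40*(3*k + 10)).
Verify: 4*(3*k + 10)/(k**5 + 20*k**4 + 155*k**3 + 580*k**2 + 1044*k + 720) matches t_k.
Evaluate: s_(n+1) = (n**3 + 14*n**2 + 63*n + 50)/(10*(n**3 + 14*n**2 + 63*n + 90)); subtract s_(1) = 1/18 ⇒ S(n) = 2*n*(n**2 + 14*n + 63)/(45*(n**3 + 14*n**2 + 63*n + 90)).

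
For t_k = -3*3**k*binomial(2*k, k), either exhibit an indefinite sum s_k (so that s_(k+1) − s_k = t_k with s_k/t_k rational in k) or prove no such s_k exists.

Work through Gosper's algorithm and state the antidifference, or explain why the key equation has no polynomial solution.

no hypergeometric antidifference exists

Step 1: r(k) = 6*(2*k + 1)/(k + 1).
Gosper form: A/B · C(k+1)/C(k) with A=12*k + 6, B=k + 1, C=1.
Need (12*k + 6)·f(k+1) − (k)·f(k) = 1.
d = -1 from the (1,1,0) case.
deg f ≤ -1 is impossible — no certificate.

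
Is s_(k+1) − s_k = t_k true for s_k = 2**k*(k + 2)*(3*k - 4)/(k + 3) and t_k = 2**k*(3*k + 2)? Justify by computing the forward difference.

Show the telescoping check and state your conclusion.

s_(k+1) = 2**(k + 1)*(k + 3)*(3*k - 1)/(k + 4)
s_(k+1) − s_k = 2**k*(3*k**3 + 20*k**2 + 42*k + 14)/(k**2 + 7*k + 12)
(s_(k+1) − s_k) − t_k = 2**k*(-3*k**2 - 8*k - 10)/(k**2 + 7*k + 12)

Invalid: residual 2**k*(-3*k**2 - 8*k - 10)/(k**2 + 7*k + 12) ≠ 0.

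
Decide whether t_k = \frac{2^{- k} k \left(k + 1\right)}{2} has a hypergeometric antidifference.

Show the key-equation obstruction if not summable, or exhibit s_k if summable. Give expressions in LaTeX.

Compute t_(k+1)/t_k: get (k + 2)/(2*k).
Normal form (A,B,C) = (1/2, 1, k**2 + k).
Set up (1/2)·f(k+1) − (1)·f(k) − (k**2 + k) = 0.
From deg A=0, deg B=0, deg C=2: d=2.
Match coefficients ⇒ f(k) = -2*(k**2 + 3*k + 4).
So s_k = (B(k−1)f/C)·t_k = (-2*(k**2 + 3*k + 4)/(k*(k + 1)))·t_k = -(k**2 + 3*k + 4)/2**k.
s_(k+1) − s_k = k*(k + 1)/(2*2**k) = t_k.

Yes. s_k = - 2^{- k} \left(k^{2} + 3 k + 4\right).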